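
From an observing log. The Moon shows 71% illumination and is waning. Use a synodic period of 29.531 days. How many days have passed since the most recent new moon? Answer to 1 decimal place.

From f = (1 − cos θ)/2: cos θ = 1 − 2×0.71 = -0.420; arccos → 114.8°.
A waning Moon lies in 180°–360°, so θ = 360° − 114.8° = 245.2°.
At 360°/29.531 d per day, 245.2° corresponds to 20.11 days.

20.1 days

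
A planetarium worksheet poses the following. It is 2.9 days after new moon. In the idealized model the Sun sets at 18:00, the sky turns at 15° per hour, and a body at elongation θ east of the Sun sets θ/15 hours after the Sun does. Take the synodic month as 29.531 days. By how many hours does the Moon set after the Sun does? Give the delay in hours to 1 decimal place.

2.4 h

Elongation θ = 360° × 2.9/29.531 ≈ 35.4°.
Delay after the Sun = 35.4° / (15°/h) ≈ 2.36 h.
So the Moon sets 2.36 h after the Sun.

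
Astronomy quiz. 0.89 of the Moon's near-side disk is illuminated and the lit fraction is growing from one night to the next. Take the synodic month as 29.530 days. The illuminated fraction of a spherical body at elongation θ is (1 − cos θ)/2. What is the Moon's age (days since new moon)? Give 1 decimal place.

11.6 days

cos θ = 1 − 2f = -0.780, giving a principal value of 141.3°.
Before full moon the principal value applies: θ = 141.3°.
That fraction of the synodic month is 141.3/360 × 29.530 d ≈ 11.59 d.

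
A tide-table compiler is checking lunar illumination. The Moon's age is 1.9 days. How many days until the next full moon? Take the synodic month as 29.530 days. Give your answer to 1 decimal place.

12.9 days

Full moon is 0.5 of the way through the cycle: age 0.5 × 29.530 = 14.765 d.
That is 14.765 − 1.9 = 12.865 days ahead.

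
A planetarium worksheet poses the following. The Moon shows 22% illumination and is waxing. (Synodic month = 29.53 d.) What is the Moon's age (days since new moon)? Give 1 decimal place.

4.6 days

cos θ = 1 − 2f = 0.560, giving a principal value of 55.9°.
Before full moon the principal value applies: θ = 55.9°.
That fraction of the synodic month is 55.9/360 × 29.53 d ≈ 4.59 d.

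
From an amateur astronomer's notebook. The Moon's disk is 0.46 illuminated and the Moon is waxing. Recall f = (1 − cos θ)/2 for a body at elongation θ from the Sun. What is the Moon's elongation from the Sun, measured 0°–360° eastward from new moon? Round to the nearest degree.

85°

From f = (1 − cos θ)/2: cos θ = 1 − 2×0.46 = 0.080; arccos → 85.4°.
The Moon is waxing (0°–180°), so θ = 85.4° directly.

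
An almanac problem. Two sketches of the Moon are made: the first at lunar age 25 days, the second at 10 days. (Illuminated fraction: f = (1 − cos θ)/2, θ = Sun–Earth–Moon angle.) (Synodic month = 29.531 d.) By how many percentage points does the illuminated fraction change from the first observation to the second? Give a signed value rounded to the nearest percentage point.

+55 percentage points

θ₁ = 360° × 25/29.531 = 304.8°, f₁ = (1 − cos θ₁)/2 = 0.215.
θ₂ = 360° × 10/29.531 = 121.9°, f₂ = (1 − cos θ₂)/2 = 0.764.
Change = f₂ − f₁ = +0.549 → +55 percentage points.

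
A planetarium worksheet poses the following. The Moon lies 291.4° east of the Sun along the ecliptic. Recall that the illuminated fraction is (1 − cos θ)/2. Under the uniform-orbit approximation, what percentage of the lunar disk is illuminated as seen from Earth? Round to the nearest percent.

cos 291.4° = 0.365, so f = (1 − 0.365)/2 = 0.318, i.e. 32%.

32%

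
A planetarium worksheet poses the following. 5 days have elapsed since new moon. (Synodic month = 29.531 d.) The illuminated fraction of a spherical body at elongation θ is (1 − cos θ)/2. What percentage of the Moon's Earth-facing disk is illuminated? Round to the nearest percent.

26%

The Moon has covered 5/29.531 of its cycle, so θ ≈ 360° × 5/29.531 = 61.0°.
Illuminated fraction = (1 − cos 61.0°)/2 = (1 − 0.486)/2 ≈ 0.257, so 26%.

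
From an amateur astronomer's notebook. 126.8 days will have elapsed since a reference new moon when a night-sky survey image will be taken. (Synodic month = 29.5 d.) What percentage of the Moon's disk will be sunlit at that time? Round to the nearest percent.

65%

Reduce mod P: 126.8 − 4×29.5 = 8.80 d into the current lunation.
Phase angle: θ = 360°·(8.80 d)/(29.5 d) = 107.4°.
cos 107.4° = (-0.299), so f = (1 − (-0.299))/2 = 0.649, so 65%.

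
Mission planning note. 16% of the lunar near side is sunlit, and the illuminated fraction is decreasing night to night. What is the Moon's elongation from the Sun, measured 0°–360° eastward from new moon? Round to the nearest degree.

313°

From f = (1 − cos θ)/2: cos θ = 1 − 2×0.16 = 0.680; arccos → 47.2°.
Waning ⇒ past full, so θ = 360° − 47.2° = 312.8°.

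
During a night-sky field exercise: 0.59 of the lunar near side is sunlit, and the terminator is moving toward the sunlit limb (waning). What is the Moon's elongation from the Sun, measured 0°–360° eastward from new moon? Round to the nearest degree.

From f = (1 − cos θ)/2: cos θ = 1 − 2×0.59 = -0.180; arccos → 100.4°.
Waning ⇒ past full, so θ = 360° − 100.4° = 259.6°.

260°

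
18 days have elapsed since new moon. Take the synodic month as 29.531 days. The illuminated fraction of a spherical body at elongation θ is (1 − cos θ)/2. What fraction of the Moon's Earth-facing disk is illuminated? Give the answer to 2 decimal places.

The Moon has covered 18/29.531 of its cycle, so θ ≈ 360° × 18/29.531 = 219.4°.
With cos θ = (-0.772), the lit fraction is (1 − (-0.772))/2 ≈ 0.886.

0.89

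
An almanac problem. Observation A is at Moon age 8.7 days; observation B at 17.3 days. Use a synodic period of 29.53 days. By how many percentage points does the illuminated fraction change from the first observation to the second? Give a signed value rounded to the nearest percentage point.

θ₁ = 360° × 8.7/29.53 = 106.1°, f₁ = (1 − cos θ₁)/2 = 0.638.
θ₂ = 360° × 17.3/29.53 = 210.9°, f₂ = (1 − cos θ₂)/2 = 0.929.
Change = f₂ − f₁ = +0.291 → +29 percentage points.

+29 pp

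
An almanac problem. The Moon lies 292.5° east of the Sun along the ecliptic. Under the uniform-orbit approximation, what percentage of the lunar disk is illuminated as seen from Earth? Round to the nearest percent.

31%

Half-versine of 292.5°: (1 − 0.383)/2 = 0.309, i.e. 31%.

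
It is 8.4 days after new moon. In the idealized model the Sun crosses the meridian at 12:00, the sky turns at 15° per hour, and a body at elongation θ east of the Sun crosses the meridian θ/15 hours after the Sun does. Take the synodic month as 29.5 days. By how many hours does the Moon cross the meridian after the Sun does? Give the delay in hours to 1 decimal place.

6.8 h

Elongation θ = 360° × 8.4/29.5 ≈ 102.5°.
At 15° of sky rotation per hour, 102.5° corresponds to a 6.83 h lag.
So the Moon crosses the meridian 6.83 h after the Sun.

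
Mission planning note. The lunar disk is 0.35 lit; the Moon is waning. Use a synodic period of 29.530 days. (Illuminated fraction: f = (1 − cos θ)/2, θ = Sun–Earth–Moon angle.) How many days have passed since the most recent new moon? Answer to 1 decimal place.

23.6 days

Invert f = (1 − cos θ)/2 to get cos θ = 1 − 2(0.35) = 0.300, hence θ₀ = arccos 0.300 = 72.5°.
Since the Moon is past full (waning), take the reflex angle: θ = 360° − 72.5° = 287.5°.
At 360°/29.530 d per day, 287.5° corresponds to 23.58 days.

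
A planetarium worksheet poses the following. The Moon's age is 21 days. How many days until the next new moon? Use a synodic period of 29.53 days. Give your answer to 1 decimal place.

8.5 days

The next new moon completes the synodic month: 29.53 − 21 = 8.530 days.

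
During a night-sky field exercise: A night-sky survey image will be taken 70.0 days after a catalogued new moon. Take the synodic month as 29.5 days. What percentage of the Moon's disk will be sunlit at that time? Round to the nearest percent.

85%

70.0/29.5 = 2.373 lunations, so 2 complete cycles and 11.00 d into the next.
Phase angle: θ = 360°·(11.00 d)/(29.5 d) = 134.2°.
cos 134.2° = (-0.698), so f = (1 − (-0.698))/2 = 0.849, so 85%.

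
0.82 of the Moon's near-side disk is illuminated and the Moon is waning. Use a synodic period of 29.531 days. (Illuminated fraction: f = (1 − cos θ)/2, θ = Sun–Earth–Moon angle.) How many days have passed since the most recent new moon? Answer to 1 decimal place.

cos θ = 1 − 2f = -0.640, giving a principal value of 129.8°.
Since the Moon is past full (waning), take the reflex angle: θ = 360° − 129.8° = 230.2°.
At 360°/29.531 d per day, 230.2° corresponds to 18.88 days.

18.9 days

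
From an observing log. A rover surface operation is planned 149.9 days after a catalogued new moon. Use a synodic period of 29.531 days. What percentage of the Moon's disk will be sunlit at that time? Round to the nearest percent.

6%

149.9/29.531 = 5.076 lunations, so 5 complete cycles and 2.25 d into the next.
The Moon has covered 2.25/29.531 of its cycle, so θ ≈ 360° × 2.25/29.531 = 27.4°.
cos 27.4° = 0.888, so f = (1 − 0.888)/2 = 0.056, so 6%.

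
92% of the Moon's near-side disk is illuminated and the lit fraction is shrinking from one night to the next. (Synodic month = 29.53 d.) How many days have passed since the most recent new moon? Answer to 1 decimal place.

17.5 days

Invert f = (1 − cos θ)/2 to get cos θ = 1 − 2(0.92) = -0.840, hence θ₀ = arccos -0.840 = 147.1°.
Since the Moon is past full (waning), take the reflex angle: θ = 360° − 147.1° = 212.9°.
That fraction of the synodic month is 212.9/360 × 29.53 d ≈ 17.46 d.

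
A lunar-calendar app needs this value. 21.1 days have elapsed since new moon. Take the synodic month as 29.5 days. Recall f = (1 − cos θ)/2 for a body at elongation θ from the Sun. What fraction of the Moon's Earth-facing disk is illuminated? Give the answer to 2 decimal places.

Elongation θ = 360° × 21.1/29.5 ≈ 257.5°.
Illuminated fraction = (1 − cos 257.5°)/2 = (1 − (-0.217))/2 ≈ 0.608.

0.61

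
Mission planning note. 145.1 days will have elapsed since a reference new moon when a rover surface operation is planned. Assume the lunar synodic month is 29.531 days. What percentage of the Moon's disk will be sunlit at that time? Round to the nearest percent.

7%

145.1/29.531 = 4.913 lunations, so 4 complete cycles and 26.98 d into the next.
The Moon has covered 26.98/29.531 of its cycle, so θ ≈ 360° × 26.98/29.531 = 328.9°.
With cos θ = 0.856, the lit fraction is (1 − 0.856)/2 ≈ 0.072, so 7%.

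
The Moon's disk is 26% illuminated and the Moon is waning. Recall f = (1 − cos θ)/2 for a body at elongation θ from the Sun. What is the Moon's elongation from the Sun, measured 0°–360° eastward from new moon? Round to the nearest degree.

299°

From f = (1 − cos θ)/2: cos θ = 1 − 2×0.26 = 0.480; arccos → 61.3°.
Waning ⇒ past full, so θ = 360° − 61.3° = 298.7°.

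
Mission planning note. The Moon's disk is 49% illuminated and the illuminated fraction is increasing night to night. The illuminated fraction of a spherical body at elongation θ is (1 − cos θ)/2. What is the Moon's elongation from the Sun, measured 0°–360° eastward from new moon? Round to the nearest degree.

89°

cos θ = 1 − 2f = 0.020, giving a principal value of 88.9°.
The Moon is waxing (0°–180°), so θ = 88.9° directly.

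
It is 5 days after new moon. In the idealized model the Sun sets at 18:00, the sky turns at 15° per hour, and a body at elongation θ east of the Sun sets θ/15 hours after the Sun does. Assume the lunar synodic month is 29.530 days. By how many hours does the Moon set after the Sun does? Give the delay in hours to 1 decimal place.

The Moon has covered 5/29.530 of its cycle, so θ ≈ 360° × 5/29.530 = 61.0°.
At 15° of sky rotation per hour, 61.0° corresponds to a 4.06 h lag.
So the Moon sets 4.06 h after the Sun.

4.1 h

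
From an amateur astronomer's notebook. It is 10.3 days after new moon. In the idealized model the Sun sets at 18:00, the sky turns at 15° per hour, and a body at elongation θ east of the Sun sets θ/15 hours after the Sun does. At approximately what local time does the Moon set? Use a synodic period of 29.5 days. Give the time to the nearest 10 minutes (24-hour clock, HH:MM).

02:20

Phase angle: θ = 360°·(10.3 d)/(29.5 d) = 125.7°.
Delay after the Sun = 125.7° / (15°/h) ≈ 8.38 h.
18:00 + 8.380 h ≈ 02:23 → 02:20 to the nearest ten minutes.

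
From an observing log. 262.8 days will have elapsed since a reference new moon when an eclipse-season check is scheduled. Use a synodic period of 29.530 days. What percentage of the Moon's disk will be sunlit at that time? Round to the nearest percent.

262.8 d spans 8 complete synodic months (8 × 29.530 = 236.24 d) plus 26.56 d.
Elongation θ = 360° × 26.56/29.530 ≈ 323.8°.
cos 323.8° = 0.807, so f = (1 − 0.807)/2 = 0.097, so 10%.

10%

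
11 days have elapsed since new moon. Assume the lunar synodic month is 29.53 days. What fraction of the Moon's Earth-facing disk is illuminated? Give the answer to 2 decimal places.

0.85

Phase angle: θ = 360°·(11 d)/(29.53 d) = 134.1°.
Illuminated fraction = (1 − cos 134.1°)/2 = (1 − (-0.696))/2 ≈ 0.848.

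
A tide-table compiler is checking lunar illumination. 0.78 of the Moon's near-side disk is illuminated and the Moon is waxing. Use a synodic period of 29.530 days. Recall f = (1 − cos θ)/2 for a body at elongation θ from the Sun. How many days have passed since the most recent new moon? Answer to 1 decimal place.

cos θ = 1 − 2f = -0.560, giving a principal value of 124.1°.
Before full moon the principal value applies: θ = 124.1°.
That fraction of the synodic month is 124.1/360 × 29.530 d ≈ 10.18 d.

10.2 days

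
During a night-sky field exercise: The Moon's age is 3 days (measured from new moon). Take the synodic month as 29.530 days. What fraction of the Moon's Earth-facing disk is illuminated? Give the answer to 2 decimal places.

0.10

Elongation θ = 360° × 3/29.530 ≈ 36.6°.
cos 36.6° = 0.803, so f = (1 − 0.803)/2 = 0.098.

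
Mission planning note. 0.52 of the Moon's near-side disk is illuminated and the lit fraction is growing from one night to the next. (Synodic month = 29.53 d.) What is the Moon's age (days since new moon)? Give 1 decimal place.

cos θ = 1 − 2f = -0.040, giving a principal value of 92.3°.
The Moon is waxing (0°–180°), so θ = 92.3° directly.
At 360°/29.53 d per day, 92.3° corresponds to 7.57 days.

7.6 days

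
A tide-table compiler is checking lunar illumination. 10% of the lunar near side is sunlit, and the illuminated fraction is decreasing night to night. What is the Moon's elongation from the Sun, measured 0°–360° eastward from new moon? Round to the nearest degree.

From f = (1 − cos θ)/2: cos θ = 1 − 2×0.10 = 0.800; arccos → 36.9°.
Waning ⇒ past full, so θ = 360° − 36.9° = 323.1°.

323°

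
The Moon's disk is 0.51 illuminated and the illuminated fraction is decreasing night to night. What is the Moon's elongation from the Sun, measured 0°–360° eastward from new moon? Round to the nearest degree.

From f = (1 − cos θ)/2: cos θ = 1 − 2×0.51 = -0.020; arccos → 91.1°.
A waning Moon lies in 180°–360°, so θ = 360° − 91.1° = 268.9°.

269°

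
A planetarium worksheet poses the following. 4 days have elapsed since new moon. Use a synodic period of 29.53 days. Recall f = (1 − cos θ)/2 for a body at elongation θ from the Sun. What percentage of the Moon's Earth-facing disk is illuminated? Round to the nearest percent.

17%

Phase angle: θ = 360°·(4 d)/(29.53 d) = 48.8°.
With cos θ = 0.659, the lit fraction is (1 − 0.659)/2 ≈ 0.170, so 17%.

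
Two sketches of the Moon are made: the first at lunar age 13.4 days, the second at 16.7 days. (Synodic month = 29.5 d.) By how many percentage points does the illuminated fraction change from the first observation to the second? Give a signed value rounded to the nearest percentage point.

First observation: θ = 360°·13.4/29.5 = 163.5°, so f = 0.979.
Second observation: θ = 203.8°, f = 0.957.
Δf = 0.957 − 0.979 = -0.022, i.e. -2 pp.

-2 percentage points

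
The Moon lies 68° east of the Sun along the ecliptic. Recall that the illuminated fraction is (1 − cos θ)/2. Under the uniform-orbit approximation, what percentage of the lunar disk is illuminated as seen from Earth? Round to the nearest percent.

31%

cos 68° = 0.375, so f = (1 − 0.375)/2 = 0.313, i.e. 31%.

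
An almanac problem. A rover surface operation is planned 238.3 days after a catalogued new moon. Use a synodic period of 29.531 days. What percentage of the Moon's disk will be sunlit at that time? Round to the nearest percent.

238.3/29.531 = 8.069 lunations, so 8 complete cycles and 2.05 d into the next.
Phase angle: θ = 360°·(2.05 d)/(29.531 d) = 25.0°.
Illuminated fraction = (1 − cos 25.0°)/2 = (1 − 0.906)/2 ≈ 0.047, so 5%.

5%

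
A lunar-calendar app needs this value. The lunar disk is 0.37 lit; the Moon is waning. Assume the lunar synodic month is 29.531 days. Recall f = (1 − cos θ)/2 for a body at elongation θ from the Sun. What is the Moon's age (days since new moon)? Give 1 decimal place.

23.4 days

From f = (1 − cos θ)/2: cos θ = 1 − 2×0.37 = 0.260; arccos → 74.9°.
A waning Moon lies in 180°–360°, so θ = 360° − 74.9° = 285.1°.
Age = 29.531 × 285.1°/360° ≈ 23.38 days.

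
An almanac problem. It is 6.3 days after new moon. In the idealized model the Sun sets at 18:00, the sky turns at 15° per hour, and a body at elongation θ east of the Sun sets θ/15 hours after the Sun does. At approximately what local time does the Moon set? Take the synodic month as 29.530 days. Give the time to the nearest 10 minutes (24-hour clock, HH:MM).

Elongation θ = 360° × 6.3/29.530 ≈ 76.8°.
At 15° of sky rotation per hour, 76.8° corresponds to a 5.12 h lag.
18:00 + 5.120 h ≈ 23:07 → 23:10 to the nearest ten minutes.

23:10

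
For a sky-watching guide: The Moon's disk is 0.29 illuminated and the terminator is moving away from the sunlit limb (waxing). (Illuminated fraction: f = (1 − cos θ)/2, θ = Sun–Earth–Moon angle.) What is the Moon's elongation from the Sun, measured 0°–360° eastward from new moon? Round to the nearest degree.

Invert f = (1 − cos θ)/2 to get cos θ = 1 − 2(0.29) = 0.420, hence θ₀ = arccos 0.420 = 65.2°.
The Moon is waxing (0°–180°), so θ = 65.2° directly.

65°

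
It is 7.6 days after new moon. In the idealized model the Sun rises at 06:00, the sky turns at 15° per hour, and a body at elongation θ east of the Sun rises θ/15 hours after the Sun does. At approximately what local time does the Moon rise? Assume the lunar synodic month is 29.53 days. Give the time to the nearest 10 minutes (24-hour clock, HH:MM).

12:10

Elongation θ = 360° × 7.6/29.53 ≈ 92.7°.
At 15° of sky rotation per hour, 92.7° corresponds to a 6.18 h lag.
06:00 + 6.177 h ≈ 12:11 → 12:10 to the nearest ten minutes.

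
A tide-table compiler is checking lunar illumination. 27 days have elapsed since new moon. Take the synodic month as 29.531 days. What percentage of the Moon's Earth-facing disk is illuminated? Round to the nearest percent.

Phase angle: θ = 360°·(27 d)/(29.531 d) = 329.1°.
With cos θ = 0.858, the lit fraction is (1 − 0.858)/2 ≈ 0.071, so 7%.

7%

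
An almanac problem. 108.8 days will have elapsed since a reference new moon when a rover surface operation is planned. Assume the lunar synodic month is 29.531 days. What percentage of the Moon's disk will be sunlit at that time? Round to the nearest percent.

70%

Reduce mod P: 108.8 − 3×29.531 = 20.21 d into the current lunation.
Phase angle: θ = 360°·(20.21 d)/(29.531 d) = 246.3°.
cos 246.3° = (-0.401), so f = (1 − (-0.401))/2 = 0.701, so 70%.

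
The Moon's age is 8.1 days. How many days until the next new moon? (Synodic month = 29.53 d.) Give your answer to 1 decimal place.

One full lunation from the last new moon is 29.53 d; remaining = 29.53 − 8.1 = 21.430 d.

21.4 days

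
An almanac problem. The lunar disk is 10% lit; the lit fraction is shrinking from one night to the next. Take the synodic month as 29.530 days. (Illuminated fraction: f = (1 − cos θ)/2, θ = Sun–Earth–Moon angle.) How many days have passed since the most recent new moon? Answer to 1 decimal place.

cos θ = 1 − 2f = 0.800, giving a principal value of 36.9°.
Since the Moon is past full (waning), take the reflex angle: θ = 360° − 36.9° = 323.1°.
At 360°/29.530 d per day, 323.1° corresponds to 26.51 days.

26.5 days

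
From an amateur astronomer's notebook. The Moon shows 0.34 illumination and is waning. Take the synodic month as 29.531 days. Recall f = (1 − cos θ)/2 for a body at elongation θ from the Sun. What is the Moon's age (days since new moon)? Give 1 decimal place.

cos θ = 1 − 2f = 0.320, giving a principal value of 71.3°.
Since the Moon is past full (waning), take the reflex angle: θ = 360° − 71.3° = 288.7°.
That fraction of the synodic month is 288.7/360 × 29.531 d ≈ 23.68 d.

23.7 days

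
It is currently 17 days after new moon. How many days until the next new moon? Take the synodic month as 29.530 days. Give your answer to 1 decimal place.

One full lunation from the last new moon is 29.530 d; remaining = 29.530 − 17 = 12.530 d.

12.5 days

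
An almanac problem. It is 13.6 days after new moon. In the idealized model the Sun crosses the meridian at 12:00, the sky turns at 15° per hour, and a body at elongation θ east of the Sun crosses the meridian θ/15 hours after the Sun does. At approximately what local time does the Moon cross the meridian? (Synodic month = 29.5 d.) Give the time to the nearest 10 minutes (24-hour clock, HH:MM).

The Moon has covered 13.6/29.5 of its cycle, so θ ≈ 360° × 13.6/29.5 = 166.0°.
At 15° of sky rotation per hour, 166.0° corresponds to a 11.06 h lag.
12:00 + 11.064 h ≈ 23:04 → 23:00 to the nearest ten minutes.

23:00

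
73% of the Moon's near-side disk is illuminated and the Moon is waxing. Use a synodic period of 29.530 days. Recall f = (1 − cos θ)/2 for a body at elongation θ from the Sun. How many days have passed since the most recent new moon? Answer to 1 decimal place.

9.6 days

cos θ = 1 − 2f = -0.460, giving a principal value of 117.4°.
The Moon is waxing (0°–180°), so θ = 117.4° directly.
That fraction of the synodic month is 117.4/360 × 29.530 d ≈ 9.63 d.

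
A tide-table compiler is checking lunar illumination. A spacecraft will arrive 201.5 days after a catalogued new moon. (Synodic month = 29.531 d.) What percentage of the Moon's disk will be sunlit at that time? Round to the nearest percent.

Reduce mod P: 201.5 − 6×29.531 = 24.31 d into the current lunation.
Elongation θ = 360° × 24.31/29.531 ≈ 296.4°.
Illuminated fraction = (1 − cos 296.4°)/2 = (1 − 0.445)/2 ≈ 0.278, so 28%.

28%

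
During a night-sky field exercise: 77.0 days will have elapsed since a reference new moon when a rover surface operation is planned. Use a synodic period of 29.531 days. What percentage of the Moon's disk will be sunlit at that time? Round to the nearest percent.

89%

Reduce mod P: 77.0 − 2×29.531 = 17.94 d into the current lunation.
Elongation θ = 360° × 17.94/29.531 ≈ 218.7°.
Illuminated fraction = (1 − cos 218.7°)/2 = (1 − (-0.781))/2 ≈ 0.890, so 89%.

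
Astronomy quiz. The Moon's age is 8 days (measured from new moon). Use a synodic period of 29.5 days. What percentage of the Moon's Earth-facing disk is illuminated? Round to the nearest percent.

57%

The Moon has covered 8/29.5 of its cycle, so θ ≈ 360° × 8/29.5 = 97.6°.
Illuminated fraction = (1 − cos 97.6°)/2 = (1 − (-0.133))/2 ≈ 0.566, so 57%.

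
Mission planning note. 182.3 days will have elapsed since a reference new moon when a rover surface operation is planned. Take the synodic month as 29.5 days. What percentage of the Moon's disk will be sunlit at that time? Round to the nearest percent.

29%

182.3 d spans 6 complete synodic months (6 × 29.5 = 177.00 d) plus 5.30 d.
Phase angle: θ = 360°·(5.30 d)/(29.5 d) = 64.7°.
cos 64.7° = 0.428, so f = (1 − 0.428)/2 = 0.286, so 29%.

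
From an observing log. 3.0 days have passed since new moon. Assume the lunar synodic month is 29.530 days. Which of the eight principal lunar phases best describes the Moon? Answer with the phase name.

θ ≈ 360° × 3.0/29.530 = 37°, which falls in the waxing crescent sector.

waxing crescent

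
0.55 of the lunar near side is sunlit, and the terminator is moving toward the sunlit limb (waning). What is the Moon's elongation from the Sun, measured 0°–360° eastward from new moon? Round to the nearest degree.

264°

From f = (1 − cos θ)/2: cos θ = 1 − 2×0.55 = -0.100; arccos → 95.7°.
A waning Moon lies in 180°–360°, so θ = 360° − 95.7° = 264.3°.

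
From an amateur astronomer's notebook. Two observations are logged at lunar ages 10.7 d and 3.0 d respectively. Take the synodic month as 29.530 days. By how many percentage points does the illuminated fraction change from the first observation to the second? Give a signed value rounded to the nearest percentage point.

First observation: θ = 360°·10.7/29.530 = 130.4°, so f = 0.824.
Second observation: θ = 36.6°, f = 0.098.
Δf = 0.098 − 0.824 = -0.726, i.e. -73 pp.

-73 pp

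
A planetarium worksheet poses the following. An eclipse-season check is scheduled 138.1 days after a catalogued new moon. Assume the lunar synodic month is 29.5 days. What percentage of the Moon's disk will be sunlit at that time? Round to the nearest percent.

71%

Reduce mod P: 138.1 − 4×29.5 = 20.10 d into the current lunation.
The Moon has covered 20.10/29.5 of its cycle, so θ ≈ 360° × 20.10/29.5 = 245.3°.
With cos θ = (-0.418), the lit fraction is (1 − (-0.418))/2 ≈ 0.709, so 71%.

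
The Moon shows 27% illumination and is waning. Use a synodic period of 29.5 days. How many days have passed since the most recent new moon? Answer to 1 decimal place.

cos θ = 1 − 2f = 0.460, giving a principal value of 62.6°.
A waning Moon lies in 180°–360°, so θ = 360° − 62.6° = 297.4°.
Age = 29.5 × 297.4°/360° ≈ 24.37 days.

24.4 days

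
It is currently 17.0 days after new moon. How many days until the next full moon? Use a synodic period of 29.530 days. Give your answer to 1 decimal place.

27.3 days

Full moon occurs at elongation 180°, i.e. at age 29.530 × 180/360 = 14.765 d.
Already past this cycle's full moon; the next is at 14.765 + 29.530 = 44.295 d, so 44.295 − 17.0 = 27.295 days.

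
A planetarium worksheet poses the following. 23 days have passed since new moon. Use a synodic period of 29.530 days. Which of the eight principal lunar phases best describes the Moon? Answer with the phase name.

At 23/29.530 of the cycle, θ ≈ 280° — the last quarter range.

last quarter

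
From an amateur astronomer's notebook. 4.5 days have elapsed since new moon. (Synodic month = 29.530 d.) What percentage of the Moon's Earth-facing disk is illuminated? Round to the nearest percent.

Elongation θ = 360° × 4.5/29.530 ≈ 54.9°.
cos 54.9° = 0.576, so f = (1 − 0.576)/2 = 0.212, so 21%.

21%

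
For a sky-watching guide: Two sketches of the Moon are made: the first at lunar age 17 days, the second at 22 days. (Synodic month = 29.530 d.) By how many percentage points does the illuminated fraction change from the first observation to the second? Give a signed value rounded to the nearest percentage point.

θ₁ = 360° × 17/29.530 = 207.2°, f₁ = (1 − cos θ₁)/2 = 0.945.
θ₂ = 360° × 22/29.530 = 268.2°, f₂ = (1 − cos θ₂)/2 = 0.516.
Change = f₂ − f₁ = -0.429 → -43 percentage points.

-43 percentage points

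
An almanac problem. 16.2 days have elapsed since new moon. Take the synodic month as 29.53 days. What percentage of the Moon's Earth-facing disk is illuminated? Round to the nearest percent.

98%

Elongation θ = 360° × 16.2/29.53 ≈ 197.5°.
cos 197.5° = (-0.954), so f = (1 − (-0.954))/2 = 0.977, so 98%.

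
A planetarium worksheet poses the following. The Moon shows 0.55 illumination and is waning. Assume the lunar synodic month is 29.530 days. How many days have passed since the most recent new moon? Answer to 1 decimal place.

21.7 days

From f = (1 − cos θ)/2: cos θ = 1 − 2×0.55 = -0.100; arccos → 95.7°.
Waning ⇒ past full, so θ = 360° − 95.7° = 264.3°.
That fraction of the synodic month is 264.3/360 × 29.530 d ≈ 21.68 d.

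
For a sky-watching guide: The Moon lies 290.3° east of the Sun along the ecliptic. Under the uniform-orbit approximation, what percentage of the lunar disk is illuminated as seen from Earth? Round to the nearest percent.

33%

cos 290.3° = 0.347, so f = (1 − 0.347)/2 = 0.327, i.e. 33%.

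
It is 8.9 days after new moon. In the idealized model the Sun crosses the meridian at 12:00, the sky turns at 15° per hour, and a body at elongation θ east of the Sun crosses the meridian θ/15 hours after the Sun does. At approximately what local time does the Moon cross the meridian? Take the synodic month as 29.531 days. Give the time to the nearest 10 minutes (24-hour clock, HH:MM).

Elongation θ = 360° × 8.9/29.531 ≈ 108.5°.
The Moon trails the Sun by θ/15 = 108.5/15 ≈ 7.23 hours.
12:00 + 7.233 h ≈ 19:14 → 19:10 to the nearest ten minutes.

19:10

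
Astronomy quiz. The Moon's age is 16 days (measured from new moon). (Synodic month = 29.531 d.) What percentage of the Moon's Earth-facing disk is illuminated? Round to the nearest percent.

The Moon has covered 16/29.531 of its cycle, so θ ≈ 360° × 16/29.531 = 195.0°.
cos 195.0° = (-0.966), so f = (1 − (-0.966))/2 = 0.983, so 98%.

98%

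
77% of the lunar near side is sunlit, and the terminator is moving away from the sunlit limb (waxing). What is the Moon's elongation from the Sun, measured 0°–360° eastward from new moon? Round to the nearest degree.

123°

From f = (1 − cos θ)/2: cos θ = 1 − 2×0.77 = -0.540; arccos → 122.7°.
Waxing ⇒ before full, so θ = 122.7°.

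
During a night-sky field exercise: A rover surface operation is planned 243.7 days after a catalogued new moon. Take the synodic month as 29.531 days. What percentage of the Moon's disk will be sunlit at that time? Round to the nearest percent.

51%

243.7/29.531 = 8.252 lunations, so 8 complete cycles and 7.45 d into the next.
Phase angle: θ = 360°·(7.45 d)/(29.531 d) = 90.8°.
With cos θ = (-0.015), the lit fraction is (1 − (-0.015))/2 ≈ 0.507, so 51%.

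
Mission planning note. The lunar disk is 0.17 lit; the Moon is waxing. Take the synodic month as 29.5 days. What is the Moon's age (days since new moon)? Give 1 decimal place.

cos θ = 1 − 2f = 0.660, giving a principal value of 48.7°.
The Moon is waxing (0°–180°), so θ = 48.7° directly.
At 360°/29.5 d per day, 48.7° corresponds to 3.99 days.

4.0 days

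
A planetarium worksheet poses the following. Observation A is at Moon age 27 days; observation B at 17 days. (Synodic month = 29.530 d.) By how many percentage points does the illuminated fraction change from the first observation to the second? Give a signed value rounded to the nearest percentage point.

θ₁ = 360° × 27/29.530 = 329.2°, f₁ = (1 − cos θ₁)/2 = 0.071.
θ₂ = 360° × 17/29.530 = 207.2°, f₂ = (1 − cos θ₂)/2 = 0.945.
Change = f₂ − f₁ = +0.874 → +87 percentage points.

+87 percentage points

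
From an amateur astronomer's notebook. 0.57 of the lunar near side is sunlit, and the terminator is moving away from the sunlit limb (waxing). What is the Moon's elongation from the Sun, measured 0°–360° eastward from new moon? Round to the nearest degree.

From f = (1 − cos θ)/2: cos θ = 1 − 2×0.57 = -0.140; arccos → 98.0°.
The Moon is waxing (0°–180°), so θ = 98.0° directly.

98°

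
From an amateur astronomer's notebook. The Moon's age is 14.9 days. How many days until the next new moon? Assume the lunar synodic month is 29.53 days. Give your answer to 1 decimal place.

14.6 days

One full lunation from the last new moon is 29.53 d; remaining = 29.53 − 14.9 = 14.630 d.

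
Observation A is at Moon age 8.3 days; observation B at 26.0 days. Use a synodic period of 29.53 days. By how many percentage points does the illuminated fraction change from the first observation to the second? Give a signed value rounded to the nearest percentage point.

First observation: θ = 360°·8.3/29.53 = 101.2°, so f = 0.597.
Second observation: θ = 317.0°, f = 0.135.
Δf = 0.135 − 0.597 = -0.462, i.e. -46 pp.

-46 percentage points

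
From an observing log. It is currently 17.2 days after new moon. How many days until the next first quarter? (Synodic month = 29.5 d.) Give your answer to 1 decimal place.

19.7 days

First quarter occurs at elongation 90°, i.e. at age 29.5 × 90/360 = 7.375 d.
Already past this cycle's first quarter; the next is at 7.375 + 29.5 = 36.875 d, so 36.875 − 17.2 = 19.675 days.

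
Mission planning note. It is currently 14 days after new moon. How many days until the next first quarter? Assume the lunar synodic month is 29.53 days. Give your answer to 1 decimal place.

22.9 days

First quarter occurs at elongation 90°, i.e. at age 29.53 × 90/360 = 7.383 d.
This lunation's first quarter (7.383 d) has passed, so add one period: 36.913 − 14 = 22.913 days.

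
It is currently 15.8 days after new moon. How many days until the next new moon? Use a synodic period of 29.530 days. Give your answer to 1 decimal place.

One full lunation from the last new moon is 29.530 d; remaining = 29.530 − 15.8 = 13.730 d.

13.7 days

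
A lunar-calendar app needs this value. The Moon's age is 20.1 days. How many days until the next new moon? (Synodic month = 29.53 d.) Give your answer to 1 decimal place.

9.4 days

One full lunation from the last new moon is 29.53 d; remaining = 29.53 − 20.1 = 9.430 d.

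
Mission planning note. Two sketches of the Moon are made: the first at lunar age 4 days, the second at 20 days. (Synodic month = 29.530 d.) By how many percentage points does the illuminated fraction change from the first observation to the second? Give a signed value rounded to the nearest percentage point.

+55 percentage points

θ₁ = 360° × 4/29.530 = 48.8°, f₁ = (1 − cos θ₁)/2 = 0.170.
θ₂ = 360° × 20/29.530 = 243.8°, f₂ = (1 − cos θ₂)/2 = 0.721.
Change = f₂ − f₁ = +0.550 → +55 percentage points.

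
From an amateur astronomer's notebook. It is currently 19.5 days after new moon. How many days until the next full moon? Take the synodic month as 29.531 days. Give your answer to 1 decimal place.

Full moon is 0.5 of the way through the cycle: age 0.5 × 29.531 = 14.765 d.
This lunation's full moon (14.765 d) has passed, so add one period: 44.296 − 19.5 = 24.796 days.

24.8 days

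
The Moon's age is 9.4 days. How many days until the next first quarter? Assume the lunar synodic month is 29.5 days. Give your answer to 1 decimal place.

27.5 days

First quarter occurs at elongation 90°, i.e. at age 29.5 × 90/360 = 7.375 d.
This lunation's first quarter (7.375 d) has passed, so add one period: 36.875 − 9.4 = 27.475 days.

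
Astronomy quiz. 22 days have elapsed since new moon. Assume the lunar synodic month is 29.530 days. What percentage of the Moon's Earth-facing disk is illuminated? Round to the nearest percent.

52%

The Moon has covered 22/29.530 of its cycle, so θ ≈ 360° × 22/29.530 = 268.2°.
cos 268.2° = (-0.031), so f = (1 − (-0.031))/2 = 0.516, so 52%.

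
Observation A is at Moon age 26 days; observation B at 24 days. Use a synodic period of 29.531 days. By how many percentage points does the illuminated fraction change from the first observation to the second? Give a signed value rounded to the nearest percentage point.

+17 pp

θ₁ = 360° × 26/29.531 = 317.0°, f₁ = (1 − cos θ₁)/2 = 0.135.
θ₂ = 360° × 24/29.531 = 292.6°, f₂ = (1 − cos θ₂)/2 = 0.308.
Change = f₂ − f₁ = +0.173 → +17 percentage points.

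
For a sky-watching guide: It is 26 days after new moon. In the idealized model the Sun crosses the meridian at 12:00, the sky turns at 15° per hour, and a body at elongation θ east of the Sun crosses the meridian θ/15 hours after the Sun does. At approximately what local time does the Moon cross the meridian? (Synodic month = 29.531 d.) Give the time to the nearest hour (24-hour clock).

09:00

Phase angle: θ = 360°·(26 d)/(29.531 d) = 317.0°.
Delay after the Sun = 317.0° / (15°/h) ≈ 21.13 h.
12:00 + 21.13 h ≈ 09:08 → 09:00 to the nearest hour.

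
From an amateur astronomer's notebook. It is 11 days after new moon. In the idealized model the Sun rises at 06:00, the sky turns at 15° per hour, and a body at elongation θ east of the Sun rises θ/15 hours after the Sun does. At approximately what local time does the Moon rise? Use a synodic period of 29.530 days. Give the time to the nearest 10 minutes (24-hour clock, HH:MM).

The Moon has covered 11/29.530 of its cycle, so θ ≈ 360° × 11/29.530 = 134.1°.
The Moon trails the Sun by θ/15 = 134.1/15 ≈ 8.94 hours.
06:00 + 8.940 h ≈ 14:56 → 15:00 to the nearest ten minutes.

15:00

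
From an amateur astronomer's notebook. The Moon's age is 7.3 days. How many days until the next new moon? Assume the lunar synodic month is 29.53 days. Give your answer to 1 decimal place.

22.2 days

One full lunation from the last new moon is 29.53 d; remaining = 29.53 − 7.3 = 22.230 d.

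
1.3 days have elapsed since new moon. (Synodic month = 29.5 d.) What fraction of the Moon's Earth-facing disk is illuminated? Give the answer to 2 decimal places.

Elongation θ = 360° × 1.3/29.5 ≈ 15.9°.
Illuminated fraction = (1 − cos 15.9°)/2 = (1 − 0.962)/2 ≈ 0.019.

0.02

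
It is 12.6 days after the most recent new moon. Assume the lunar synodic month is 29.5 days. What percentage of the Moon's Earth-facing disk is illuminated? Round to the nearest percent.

95%

Elongation θ = 360° × 12.6/29.5 ≈ 153.8°.
cos 153.8° = (-0.897), so f = (1 − (-0.897))/2 = 0.948, so 95%.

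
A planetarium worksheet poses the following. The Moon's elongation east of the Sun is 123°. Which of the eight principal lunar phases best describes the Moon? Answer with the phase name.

waxing gibbous

The waxing gibbous sector spans roughly 112°–158°; 123° falls inside it.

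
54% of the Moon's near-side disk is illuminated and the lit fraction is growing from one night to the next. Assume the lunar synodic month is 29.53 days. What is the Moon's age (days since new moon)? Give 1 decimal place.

7.8 days

From f = (1 − cos θ)/2: cos θ = 1 − 2×0.54 = -0.080; arccos → 94.6°.
The Moon is waxing (0°–180°), so θ = 94.6° directly.
That fraction of the synodic month is 94.6/360 × 29.53 d ≈ 7.76 d.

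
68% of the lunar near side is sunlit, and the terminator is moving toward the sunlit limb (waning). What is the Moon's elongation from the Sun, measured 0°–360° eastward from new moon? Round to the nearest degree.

249°

cos θ = 1 − 2f = -0.360, giving a principal value of 111.1°.
A waning Moon lies in 180°–360°, so θ = 360° − 111.1° = 248.9°.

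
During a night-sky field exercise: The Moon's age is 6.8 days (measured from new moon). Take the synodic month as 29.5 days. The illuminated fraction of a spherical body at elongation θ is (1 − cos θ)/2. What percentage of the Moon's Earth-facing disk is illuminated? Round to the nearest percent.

44%

Elongation θ = 360° × 6.8/29.5 ≈ 83.0°.
With cos θ = 0.122, the lit fraction is (1 − 0.122)/2 ≈ 0.439, so 44%.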